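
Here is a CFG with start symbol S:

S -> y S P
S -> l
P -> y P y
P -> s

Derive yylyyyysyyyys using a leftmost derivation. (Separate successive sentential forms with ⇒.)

S ⇒ ySP ⇒ yySPP ⇒ yylPP ⇒ yylyPyP ⇒ yylyyPyyP ⇒ yylyyyPyyyP ⇒ yylyyyyPyyyyP ⇒ yylyyyysyyyyP ⇒ yylyyyysyyyys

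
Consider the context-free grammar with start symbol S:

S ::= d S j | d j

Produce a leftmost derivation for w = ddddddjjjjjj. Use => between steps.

S => dSj   [S ::= d S j]
dSj => ddSjj   [S ::= d S j]
ddSjj => dddSjjj   [S ::= d S j]
dddSjjj => ddddSjjjj   [S ::= d S j]
ddddSjjjj => dddddSjjjjj   [S ::= d S j]
dddddSjjjjj => ddddddjjjjjj   [S ::= d j]

S => dSj => ddSjj => dddSjjj => ddddSjjjj => dddddSjjjjj => ddddddjjjjjj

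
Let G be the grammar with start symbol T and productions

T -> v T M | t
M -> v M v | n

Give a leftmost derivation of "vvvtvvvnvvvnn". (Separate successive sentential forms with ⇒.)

T ⇒ vTM   [T -> v T M]
vTM ⇒ vvTMM   [T -> v T M]
vvTMM ⇒ vvvTMMM   [T -> v T M]
vvvTMMM ⇒ vvvtMMM   [T -> t]
vvvtMMM ⇒ vvvtvMvMM   [M -> v M v]
vvvtvMvMM ⇒ vvvtvvMvvMM   [M -> v M v]
vvvtvvMvvMM ⇒ vvvtvvvMvvvMM   [M -> v M v]
vvvtvvvMvvvMM ⇒ vvvtvvvnvvvMM   [M -> n]
vvvtvvvnvvvMM ⇒ vvvtvvvnvvvnM   [M -> n]
vvvtvvvnvvvnM ⇒ vvvtvvvnvvvnn   [M -> n]

T⇒vTM⇒vvTMM⇒vvvTMMM⇒vvvtMMM⇒vvvtvMvMM⇒vvvtvvMvvMM⇒vvvtvvvMvvvMM⇒vvvtvvvnvvvMM⇒vvvtvvvnvvvnM⇒vvvtvvvnvvvnn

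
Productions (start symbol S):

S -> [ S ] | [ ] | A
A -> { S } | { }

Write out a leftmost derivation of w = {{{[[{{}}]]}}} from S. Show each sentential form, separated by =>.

S => A => {S} => {A} => {{S}} => {{A}} => {{{S}}} => {{{[S]}}} => {{{[[S]]}}} => {{{[[A]]}}} => {{{[[{S}]]}}} => {{{[[{A}]]}}} => {{{[[{{}}]]}}}

S => A   [S -> A]
A => {S}   [A -> { S }]
{S} => {A}   [S -> A]
{A} => {{S}}   [A -> { S }]
{{S}} => {{A}}   [S -> A]
{{A}} => {{{S}}}   [A -> { S }]
{{{S}}} => {{{[S]}}}   [S -> [ S ]]
{{{[S]}}} => {{{[[S]]}}}   [S -> [ S ]]
{{{[[S]]}}} => {{{[[A]]}}}   [S -> A]
{{{[[A]]}}} => {{{[[{S}]]}}}   [A -> { S }]
{{{[[{S}]]}}} => {{{[[{A}]]}}}   [S -> A]
{{{[[{A}]]}}} => {{{[[{{}}]]}}}   [A -> { }]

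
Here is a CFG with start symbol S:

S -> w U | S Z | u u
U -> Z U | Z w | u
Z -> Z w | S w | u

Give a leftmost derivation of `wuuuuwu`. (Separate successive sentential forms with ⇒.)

S ⇒ wU ⇒ wZU ⇒ wuU ⇒ wuZU ⇒ wuSwU ⇒ wuSZwU ⇒ wuuuZwU ⇒ wuuuuwU ⇒ wuuuuwu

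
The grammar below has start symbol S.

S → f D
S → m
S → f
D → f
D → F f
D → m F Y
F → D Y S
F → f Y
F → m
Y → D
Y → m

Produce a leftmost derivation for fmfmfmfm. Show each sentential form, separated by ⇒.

S⇒fD⇒fmFY⇒fmfYY⇒fmfDY⇒fmfmFYY⇒fmfmfYYY⇒fmfmfmYY⇒fmfmfmDY⇒fmfmfmfY⇒fmfmfmfm

S ⇒ fD   [S → f D]
fD ⇒ fmFY   [D → m F Y]
fmFY ⇒ fmfYY   [F → f Y]
fmfYY ⇒ fmfDY   [Y → D]
fmfDY ⇒ fmfmFYY   [D → m F Y]
fmfmFYY ⇒ fmfmfYYY   [F → f Y]
fmfmfYYY ⇒ fmfmfmYY   [Y → m]
fmfmfmYY ⇒ fmfmfmDY   [Y → D]
fmfmfmDY ⇒ fmfmfmfY   [D → f]
fmfmfmfY ⇒ fmfmfmfm   [Y → m]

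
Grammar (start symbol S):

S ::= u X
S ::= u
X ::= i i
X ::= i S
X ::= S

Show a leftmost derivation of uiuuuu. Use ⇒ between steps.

S ⇒ uX ⇒ uiS ⇒ uiuX ⇒ uiuS ⇒ uiuuX ⇒ uiuuS ⇒ uiuuuX ⇒ uiuuuS ⇒ uiuuuu

S ⇒ uX   [S ::= u X]
uX ⇒ uiS   [X ::= i S]
uiS ⇒ uiuX   [S ::= u X]
uiuX ⇒ uiuS   [X ::= S]
uiuS ⇒ uiuuX   [S ::= u X]
uiuuX ⇒ uiuuS   [X ::= S]
uiuuS ⇒ uiuuuX   [S ::= u X]
uiuuuX ⇒ uiuuuS   [X ::= S]
uiuuuS ⇒ uiuuuu   [S ::= u]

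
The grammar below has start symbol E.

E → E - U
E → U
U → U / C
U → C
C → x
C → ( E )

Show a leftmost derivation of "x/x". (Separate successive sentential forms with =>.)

E => U   [E → U]
U => U/C   [U → U / C]
U/C => C/C   [U → C]
C/C => x/C   [C → x]
x/C => x/x   [C → x]

E=>U=>U/C=>C/C=>x/C=>x/x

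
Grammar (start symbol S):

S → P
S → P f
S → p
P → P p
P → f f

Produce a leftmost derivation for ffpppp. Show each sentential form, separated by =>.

S => P => Pp => Ppp => Pppp => Ppppp => ffpppp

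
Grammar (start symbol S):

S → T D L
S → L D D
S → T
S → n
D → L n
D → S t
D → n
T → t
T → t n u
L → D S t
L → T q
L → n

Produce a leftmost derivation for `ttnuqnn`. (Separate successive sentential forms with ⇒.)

S ⇒ TDL   [S → T D L]
TDL ⇒ tDL   [T → t]
tDL ⇒ tLnL   [D → L n]
tLnL ⇒ tTqnL   [L → T q]
tTqnL ⇒ ttnuqnL   [T → t n u]
ttnuqnL ⇒ ttnuqnn   [L → n]

S ⇒ TDL ⇒ tDL ⇒ tLnL ⇒ tTqnL ⇒ ttnuqnL ⇒ ttnuqnn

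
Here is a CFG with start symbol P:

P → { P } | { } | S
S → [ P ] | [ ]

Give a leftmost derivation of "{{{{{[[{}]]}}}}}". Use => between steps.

P => {P}   [P → { P }]
{P} => {{P}}   [P → { P }]
{{P}} => {{{P}}}   [P → { P }]
{{{P}}} => {{{{P}}}}   [P → { P }]
{{{{P}}}} => {{{{{P}}}}}   [P → { P }]
{{{{{P}}}}} => {{{{{S}}}}}   [P → S]
{{{{{S}}}}} => {{{{{[P]}}}}}   [S → [ P ]]
{{{{{[P]}}}}} => {{{{{[S]}}}}}   [P → S]
{{{{{[S]}}}}} => {{{{{[[P]]}}}}}   [S → [ P ]]
{{{{{[[P]]}}}}} => {{{{{[[{}]]}}}}}   [P → { }]

P => {P} => {{P}} => {{{P}}} => {{{{P}}}} => {{{{{P}}}}} => {{{{{S}}}}} => {{{{{[P]}}}}} => {{{{{[S]}}}}} => {{{{{[[P]]}}}}} => {{{{{[[{}]]}}}}}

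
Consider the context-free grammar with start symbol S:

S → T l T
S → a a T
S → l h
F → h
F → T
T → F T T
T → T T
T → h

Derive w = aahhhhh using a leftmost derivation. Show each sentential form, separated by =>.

S => aaT => aaFTT => aaTTT => aaTTTT => aaTTTTT => aahTTTT => aahhTTT => aahhhTT => aahhhhT => aahhhhh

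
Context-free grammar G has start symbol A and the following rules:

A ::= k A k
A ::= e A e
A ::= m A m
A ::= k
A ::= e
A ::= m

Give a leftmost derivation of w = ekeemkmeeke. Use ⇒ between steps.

A ⇒ eAe   [A ::= e A e]
eAe ⇒ ekAke   [A ::= k A k]
ekAke ⇒ ekeAeke   [A ::= e A e]
ekeAeke ⇒ ekeeAeeke   [A ::= e A e]
ekeeAeeke ⇒ ekeemAmeeke   [A ::= m A m]
ekeemAmeeke ⇒ ekeemkmeeke   [A ::= k]

A ⇒ eAe ⇒ ekAke ⇒ ekeAeke ⇒ ekeeAeeke ⇒ ekeemAmeeke ⇒ ekeemkmeeke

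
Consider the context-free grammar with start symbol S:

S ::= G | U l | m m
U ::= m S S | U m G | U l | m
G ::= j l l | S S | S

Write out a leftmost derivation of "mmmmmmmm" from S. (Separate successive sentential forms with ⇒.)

S ⇒ G ⇒ SS ⇒ GS ⇒ SSS ⇒ GSS ⇒ SSSS ⇒ mmSSS ⇒ mmmmSS ⇒ mmmmmmS ⇒ mmmmmmmm

S ⇒ G   [S ::= G]
G ⇒ SS   [G ::= S S]
SS ⇒ GS   [S ::= G]
GS ⇒ SSS   [G ::= S S]
SSS ⇒ GSS   [S ::= G]
GSS ⇒ SSSS   [G ::= S S]
SSSS ⇒ mmSSS   [S ::= m m]
mmSSS ⇒ mmmmSS   [S ::= m m]
mmmmSS ⇒ mmmmmmS   [S ::= m m]
mmmmmmS ⇒ mmmmmmmm   [S ::= m m]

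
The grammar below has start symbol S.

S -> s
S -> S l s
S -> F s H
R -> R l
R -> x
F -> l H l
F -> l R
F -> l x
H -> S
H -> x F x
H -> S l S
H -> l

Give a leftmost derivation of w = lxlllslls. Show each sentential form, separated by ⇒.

S ⇒ Sls ⇒ FsHls ⇒ lRsHls ⇒ lRlsHls ⇒ lRllsHls ⇒ lRlllsHls ⇒ lxlllsHls ⇒ lxlllslls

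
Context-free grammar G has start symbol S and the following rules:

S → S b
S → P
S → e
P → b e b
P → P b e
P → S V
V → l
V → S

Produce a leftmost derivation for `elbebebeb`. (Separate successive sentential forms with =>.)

S => Sb => Pb => SVb => SbVb => PbVb => PbebVb => PbebebVb => SVbebebVb => eVbebebVb => elbebebVb => elbebebSb => elbebebeb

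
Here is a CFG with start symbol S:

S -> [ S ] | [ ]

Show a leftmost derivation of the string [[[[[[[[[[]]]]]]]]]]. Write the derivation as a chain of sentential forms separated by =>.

S => [S]   [S -> [ S ]]
[S] => [[S]]   [S -> [ S ]]
[[S]] => [[[S]]]   [S -> [ S ]]
[[[S]]] => [[[[S]]]]   [S -> [ S ]]
[[[[S]]]] => [[[[[S]]]]]   [S -> [ S ]]
[[[[[S]]]]] => [[[[[[S]]]]]]   [S -> [ S ]]
[[[[[[S]]]]]] => [[[[[[[S]]]]]]]   [S -> [ S ]]
[[[[[[[S]]]]]]] => [[[[[[[[S]]]]]]]]   [S -> [ S ]]
[[[[[[[[S]]]]]]]] => [[[[[[[[[S]]]]]]]]]   [S -> [ S ]]
[[[[[[[[[S]]]]]]]]] => [[[[[[[[[[]]]]]]]]]]   [S -> [ ]]

S => [S] => [[S]] => [[[S]]] => [[[[S]]]] => [[[[[S]]]]] => [[[[[[S]]]]]] => [[[[[[[S]]]]]]] => [[[[[[[[S]]]]]]]] => [[[[[[[[[S]]]]]]]]] => [[[[[[[[[[]]]]]]]]]]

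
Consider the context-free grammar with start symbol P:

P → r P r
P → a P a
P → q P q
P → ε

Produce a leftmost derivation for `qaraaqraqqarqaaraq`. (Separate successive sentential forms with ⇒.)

P ⇒ qPq   [P → q P q]
qPq ⇒ qaPaq   [P → a P a]
qaPaq ⇒ qarPraq   [P → r P r]
qarPraq ⇒ qaraParaq   [P → a P a]
qaraParaq ⇒ qaraaPaaraq   [P → a P a]
qaraaPaaraq ⇒ qaraaqPqaaraq   [P → q P q]
qaraaqPqaaraq ⇒ qaraaqrPrqaaraq   [P → r P r]
qaraaqrPrqaaraq ⇒ qaraaqraParqaaraq   [P → a P a]
qaraaqraParqaaraq ⇒ qaraaqraqPqarqaaraq   [P → q P q]
qaraaqraqPqarqaaraq ⇒ qaraaqraqqarqaaraq   [P → ε]

P⇒qPq⇒qaPaq⇒qarPraq⇒qaraParaq⇒qaraaPaaraq⇒qaraaqPqaaraq⇒qaraaqrPrqaaraq⇒qaraaqraParqaaraq⇒qaraaqraqPqarqaaraq⇒qaraaqraqqarqaaraq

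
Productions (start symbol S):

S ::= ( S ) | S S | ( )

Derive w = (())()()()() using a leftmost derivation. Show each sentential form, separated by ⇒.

S ⇒ SS   [S ::= S S]
SS ⇒ SSS   [S ::= S S]
SSS ⇒ SSSS   [S ::= S S]
SSSS ⇒ (S)SSS   [S ::= ( S )]
(S)SSS ⇒ (())SSS   [S ::= ( )]
(())SSS ⇒ (())SSSS   [S ::= S S]
(())SSSS ⇒ (())()SSS   [S ::= ( )]
(())()SSS ⇒ (())()()SS   [S ::= ( )]
(())()()SS ⇒ (())()()()S   [S ::= ( )]
(())()()()S ⇒ (())()()()()   [S ::= ( )]

S⇒SS⇒SSS⇒SSSS⇒(S)SSS⇒(())SSS⇒(())SSSS⇒(())()SSS⇒(())()()SS⇒(())()()()S⇒(())()()()()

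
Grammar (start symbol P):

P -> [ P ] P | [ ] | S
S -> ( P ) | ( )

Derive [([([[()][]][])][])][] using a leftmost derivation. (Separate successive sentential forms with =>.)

P => [P]P => [S]P => [(P)]P => [([P]P)]P => [([S]P)]P => [([(P)]P)]P => [([([P]P)]P)]P => [([([[P]P]P)]P)]P => [([([[S]P]P)]P)]P => [([([[()]P]P)]P)]P => [([([[()][]]P)]P)]P => [([([[()][]][])]P)]P => [([([[()][]][])][])]P => [([([[()][]][])][])][]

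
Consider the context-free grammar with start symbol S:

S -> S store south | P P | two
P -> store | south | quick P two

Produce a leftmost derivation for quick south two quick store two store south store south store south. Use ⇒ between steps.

S ⇒ S store south ⇒ S store south store south ⇒ S store south store south store south ⇒ P P store south store south store south ⇒ quick P two P store south store south store south ⇒ quick south two P store south store south store south ⇒ quick south two quick P two store south store south store south ⇒ quick south two quick store two store south store south store south

S ⇒ S store south   [S -> S store south]
S store south ⇒ S store south store south   [S -> S store south]
S store south store south ⇒ S store south store south store south   [S -> S store south]
S store south store south store south ⇒ P P store south store south store south   [S -> P P]
P P store south store south store south ⇒ quick P two P store south store south store south   [P -> quick P two]
quick P two P store south store south store south ⇒ quick south two P store south store south store south   [P -> south]
quick south two P store south store south store south ⇒ quick south two quick P two store south store south store south   [P -> quick P two]
quick south two quick P two store south store south store south ⇒ quick south two quick store two store south store south store south   [P -> store]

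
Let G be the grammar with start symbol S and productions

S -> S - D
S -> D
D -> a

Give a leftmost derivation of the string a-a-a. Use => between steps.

S => S-D   [S -> S - D]
S-D => S-D-D   [S -> S - D]
S-D-D => D-D-D   [S -> D]
D-D-D => a-D-D   [D -> a]
a-D-D => a-a-D   [D -> a]
a-a-D => a-a-a   [D -> a]

S => S-D => S-D-D => D-D-D => a-D-D => a-a-D => a-a-a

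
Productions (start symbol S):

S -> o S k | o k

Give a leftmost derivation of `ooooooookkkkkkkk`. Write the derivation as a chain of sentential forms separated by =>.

S => oSk => ooSkk => oooSkkk => ooooSkkkk => oooooSkkkkk => ooooooSkkkkkk => oooooooSkkkkkkk => ooooooookkkkkkkk

S => oSk   [S -> o S k]
oSk => ooSkk   [S -> o S k]
ooSkk => oooSkkk   [S -> o S k]
oooSkkk => ooooSkkkk   [S -> o S k]
ooooSkkkk => oooooSkkkkk   [S -> o S k]
oooooSkkkkk => ooooooSkkkkkk   [S -> o S k]
ooooooSkkkkkk => oooooooSkkkkkkk   [S -> o S k]
oooooooSkkkkkkk => ooooooookkkkkkkk   [S -> o k]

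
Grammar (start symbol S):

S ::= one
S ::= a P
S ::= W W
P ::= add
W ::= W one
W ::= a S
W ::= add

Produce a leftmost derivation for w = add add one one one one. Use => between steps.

S => W W => add W => add W one => add W one one => add W one one one => add W one one one one => add add one one one one

S => W W   [S ::= W W]
W W => add W   [W ::= add]
add W => add W one   [W ::= W one]
add W one => add W one one   [W ::= W one]
add W one one => add W one one one   [W ::= W one]
add W one one one => add W one one one one   [W ::= W one]
add W one one one one => add add one one one one   [W ::= add]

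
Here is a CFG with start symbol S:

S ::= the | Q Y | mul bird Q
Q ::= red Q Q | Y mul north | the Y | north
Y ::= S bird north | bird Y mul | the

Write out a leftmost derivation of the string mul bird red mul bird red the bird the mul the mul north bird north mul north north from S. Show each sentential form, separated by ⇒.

S ⇒ mul bird Q ⇒ mul bird red Q Q ⇒ mul bird red Y mul north Q ⇒ mul bird red S bird north mul north Q ⇒ mul bird red mul bird Q bird north mul north Q ⇒ mul bird red mul bird red Q Q bird north mul north Q ⇒ mul bird red mul bird red the Y Q bird north mul north Q ⇒ mul bird red mul bird red the bird Y mul Q bird north mul north Q ⇒ mul bird red mul bird red the bird the mul Q bird north mul north Q ⇒ mul bird red mul bird red the bird the mul Y mul north bird north mul north Q ⇒ mul bird red mul bird red the bird the mul the mul north bird north mul north Q ⇒ mul bird red mul bird red the bird the mul the mul north bird north mul north north

S ⇒ mul bird Q   [S ::= mul bird Q]
mul bird Q ⇒ mul bird red Q Q   [Q ::= red Q Q]
mul bird red Q Q ⇒ mul bird red Y mul north Q   [Q ::= Y mul north]
mul bird red Y mul north Q ⇒ mul bird red S bird north mul north Q   [Y ::= S bird north]
mul bird red S bird north mul north Q ⇒ mul bird red mul bird Q bird north mul north Q   [S ::= mul bird Q]
mul bird red mul bird Q bird north mul north Q ⇒ mul bird red mul bird red Q Q bird north mul north Q   [Q ::= red Q Q]
mul bird red mul bird red Q Q bird north mul north Q ⇒ mul bird red mul bird red the Y Q bird north mul north Q   [Q ::= the Y]
mul bird red mul bird red the Y Q bird north mul north Q ⇒ mul bird red mul bird red the bird Y mul Q bird north mul north Q   [Y ::= bird Y mul]
mul bird red mul bird red the bird Y mul Q bird north mul north Q ⇒ mul bird red mul bird red the bird the mul Q bird north mul north Q   [Y ::= the]
mul bird red mul bird red the bird the mul Q bird north mul north Q ⇒ mul bird red mul bird red the bird the mul Y mul north bird north mul north Q   [Q ::= Y mul north]
mul bird red mul bird red the bird the mul Y mul north bird north mul north Q ⇒ mul bird red mul bird red the bird the mul the mul north bird north mul north Q   [Y ::= the]
mul bird red mul bird red the bird the mul the mul north bird north mul north Q ⇒ mul bird red mul bird red the bird the mul the mul north bird north mul north north   [Q ::= north]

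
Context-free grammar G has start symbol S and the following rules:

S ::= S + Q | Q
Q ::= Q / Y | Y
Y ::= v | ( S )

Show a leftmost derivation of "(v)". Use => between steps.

S => Q => Y => (S) => (Q) => (Y) => (v)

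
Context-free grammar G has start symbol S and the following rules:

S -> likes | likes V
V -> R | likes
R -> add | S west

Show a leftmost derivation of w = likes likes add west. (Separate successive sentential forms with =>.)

S => likes V => likes R => likes S west => likes likes V west => likes likes R west => likes likes add west

S => likes V   [S -> likes V]
likes V => likes R   [V -> R]
likes R => likes S west   [R -> S west]
likes S west => likes likes V west   [S -> likes V]
likes likes V west => likes likes R west   [V -> R]
likes likes R west => likes likes add west   [R -> add]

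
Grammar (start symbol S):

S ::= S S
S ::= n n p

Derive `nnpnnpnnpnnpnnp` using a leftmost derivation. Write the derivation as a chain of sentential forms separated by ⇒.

S ⇒ SS   [S ::= S S]
SS ⇒ SSS   [S ::= S S]
SSS ⇒ SSSS   [S ::= S S]
SSSS ⇒ SSSSS   [S ::= S S]
SSSSS ⇒ nnpSSSS   [S ::= n n p]
nnpSSSS ⇒ nnpnnpSSS   [S ::= n n p]
nnpnnpSSS ⇒ nnpnnpnnpSS   [S ::= n n p]
nnpnnpnnpSS ⇒ nnpnnpnnpnnpS   [S ::= n n p]
nnpnnpnnpnnpS ⇒ nnpnnpnnpnnpnnp   [S ::= n n p]

S ⇒ SS ⇒ SSS ⇒ SSSS ⇒ SSSSS ⇒ nnpSSSS ⇒ nnpnnpSSS ⇒ nnpnnpnnpSS ⇒ nnpnnpnnpnnpS ⇒ nnpnnpnnpnnpnnp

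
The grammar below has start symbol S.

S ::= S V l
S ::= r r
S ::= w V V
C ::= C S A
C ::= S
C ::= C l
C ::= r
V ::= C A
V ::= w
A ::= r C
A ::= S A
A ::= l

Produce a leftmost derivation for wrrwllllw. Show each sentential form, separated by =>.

S=>wVV=>wCAV=>wClAV=>wCllAV=>wSllAV=>wSVlllAV=>wrrVlllAV=>wrrwlllAV=>wrrwllllV=>wrrwllllw

S => wVV   [S ::= w V V]
wVV => wCAV   [V ::= C A]
wCAV => wClAV   [C ::= C l]
wClAV => wCllAV   [C ::= C l]
wCllAV => wSllAV   [C ::= S]
wSllAV => wSVlllAV   [S ::= S V l]
wSVlllAV => wrrVlllAV   [S ::= r r]
wrrVlllAV => wrrwlllAV   [V ::= w]
wrrwlllAV => wrrwllllV   [A ::= l]
wrrwllllV => wrrwllllw   [V ::= w]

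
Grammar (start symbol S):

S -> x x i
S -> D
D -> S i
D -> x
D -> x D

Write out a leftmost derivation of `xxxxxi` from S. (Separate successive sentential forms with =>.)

S=>D=>xD=>xxD=>xxxD=>xxxxD=>xxxxSi=>xxxxDi=>xxxxxi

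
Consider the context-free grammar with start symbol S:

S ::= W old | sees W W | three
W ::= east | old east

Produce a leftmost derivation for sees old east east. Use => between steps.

S => sees W W => sees old east W => sees old east east

S => sees W W   [S ::= sees W W]
sees W W => sees old east W   [W ::= old east]
sees old east W => sees old east east   [W ::= east]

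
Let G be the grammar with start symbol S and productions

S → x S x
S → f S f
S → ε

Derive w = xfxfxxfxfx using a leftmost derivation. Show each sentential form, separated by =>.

S => xSx => xfSfx => xfxSxfx => xfxfSfxfx => xfxfxSxfxfx => xfxfxxfxfx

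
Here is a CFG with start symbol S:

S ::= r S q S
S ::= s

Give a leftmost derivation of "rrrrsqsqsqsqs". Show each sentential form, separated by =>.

S => rSqS   [S ::= r S q S]
rSqS => rrSqSqS   [S ::= r S q S]
rrSqSqS => rrrSqSqSqS   [S ::= r S q S]
rrrSqSqSqS => rrrrSqSqSqSqS   [S ::= r S q S]
rrrrSqSqSqSqS => rrrrsqSqSqSqS   [S ::= s]
rrrrsqSqSqSqS => rrrrsqsqSqSqS   [S ::= s]
rrrrsqsqSqSqS => rrrrsqsqsqSqS   [S ::= s]
rrrrsqsqsqSqS => rrrrsqsqsqsqS   [S ::= s]
rrrrsqsqsqsqS => rrrrsqsqsqsqs   [S ::= s]

S => rSqS => rrSqSqS => rrrSqSqSqS => rrrrSqSqSqSqS => rrrrsqSqSqSqS => rrrrsqsqSqSqS => rrrrsqsqsqSqS => rrrrsqsqsqsqS => rrrrsqsqsqsqs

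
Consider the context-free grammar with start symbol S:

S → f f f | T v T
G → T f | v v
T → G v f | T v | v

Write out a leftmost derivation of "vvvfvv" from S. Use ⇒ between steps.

S ⇒ TvT ⇒ GvfvT ⇒ vvvfvT ⇒ vvvfvv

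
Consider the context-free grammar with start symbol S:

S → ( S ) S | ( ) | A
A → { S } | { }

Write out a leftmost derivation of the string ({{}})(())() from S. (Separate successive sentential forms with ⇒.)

S ⇒ (S)S ⇒ (A)S ⇒ ({S})S ⇒ ({A})S ⇒ ({{}})S ⇒ ({{}})(S)S ⇒ ({{}})(())S ⇒ ({{}})(())()

S ⇒ (S)S   [S → ( S ) S]
(S)S ⇒ (A)S   [S → A]
(A)S ⇒ ({S})S   [A → { S }]
({S})S ⇒ ({A})S   [S → A]
({A})S ⇒ ({{}})S   [A → { }]
({{}})S ⇒ ({{}})(S)S   [S → ( S ) S]
({{}})(S)S ⇒ ({{}})(())S   [S → ( )]
({{}})(())S ⇒ ({{}})(())()   [S → ( )]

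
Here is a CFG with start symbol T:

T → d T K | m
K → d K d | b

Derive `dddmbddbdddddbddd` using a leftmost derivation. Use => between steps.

T => dTK   [T → d T K]
dTK => ddTKK   [T → d T K]
ddTKK => dddTKKK   [T → d T K]
dddTKKK => dddmKKK   [T → m]
dddmKKK => dddmbKK   [K → b]
dddmbKK => dddmbdKdK   [K → d K d]
dddmbdKdK => dddmbddKddK   [K → d K d]
dddmbddKddK => dddmbddbddK   [K → b]
dddmbddbddK => dddmbddbdddKd   [K → d K d]
dddmbddbdddKd => dddmbddbddddKdd   [K → d K d]
dddmbddbddddKdd => dddmbddbdddddKddd   [K → d K d]
dddmbddbdddddKddd => dddmbddbdddddbddd   [K → b]

T => dTK => ddTKK => dddTKKK => dddmKKK => dddmbKK => dddmbdKdK => dddmbddKddK => dddmbddbddK => dddmbddbdddKd => dddmbddbddddKdd => dddmbddbdddddKddd => dddmbddbdddddbddd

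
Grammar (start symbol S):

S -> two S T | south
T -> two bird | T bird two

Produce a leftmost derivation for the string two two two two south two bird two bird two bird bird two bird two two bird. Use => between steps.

S => two S T   [S -> two S T]
two S T => two two S T T   [S -> two S T]
two two S T T => two two two S T T T   [S -> two S T]
two two two S T T T => two two two two S T T T T   [S -> two S T]
two two two two S T T T T => two two two two south T T T T   [S -> south]
two two two two south T T T T => two two two two south two bird T T T   [T -> two bird]
two two two two south two bird T T T => two two two two south two bird two bird T T   [T -> two bird]
two two two two south two bird two bird T T => two two two two south two bird two bird T bird two T   [T -> T bird two]
two two two two south two bird two bird T bird two T => two two two two south two bird two bird T bird two bird two T   [T -> T bird two]
two two two two south two bird two bird T bird two bird two T => two two two two south two bird two bird two bird bird two bird two T   [T -> two bird]
two two two two south two bird two bird two bird bird two bird two T => two two two two south two bird two bird two bird bird two bird two two bird   [T -> two bird]

S => two S T => two two S T T => two two two S T T T => two two two two S T T T T => two two two two south T T T T => two two two two south two bird T T T => two two two two south two bird two bird T T => two two two two south two bird two bird T bird two T => two two two two south two bird two bird T bird two bird two T => two two two two south two bird two bird two bird bird two bird two T => two two two two south two bird two bird two bird bird two bird two two bird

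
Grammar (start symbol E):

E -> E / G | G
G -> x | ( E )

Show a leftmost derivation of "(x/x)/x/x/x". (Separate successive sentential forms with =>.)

E => E/G => E/G/G => E/G/G/G => G/G/G/G => (E)/G/G/G => (E/G)/G/G/G => (G/G)/G/G/G => (x/G)/G/G/G => (x/x)/G/G/G => (x/x)/x/G/G => (x/x)/x/x/G => (x/x)/x/x/x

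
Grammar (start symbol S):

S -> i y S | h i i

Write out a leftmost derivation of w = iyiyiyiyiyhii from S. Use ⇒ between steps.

S ⇒ iyS   [S -> i y S]
iyS ⇒ iyiyS   [S -> i y S]
iyiyS ⇒ iyiyiyS   [S -> i y S]
iyiyiyS ⇒ iyiyiyiyS   [S -> i y S]
iyiyiyiyS ⇒ iyiyiyiyiyS   [S -> i y S]
iyiyiyiyiyS ⇒ iyiyiyiyiyhii   [S -> h i i]

S ⇒ iyS ⇒ iyiyS ⇒ iyiyiyS ⇒ iyiyiyiyS ⇒ iyiyiyiyiyS ⇒ iyiyiyiyiyhii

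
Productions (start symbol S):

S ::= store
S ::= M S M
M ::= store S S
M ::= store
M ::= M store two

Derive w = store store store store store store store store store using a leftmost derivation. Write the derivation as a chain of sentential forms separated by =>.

S => M S M => store S S S M => store M S M S S M => store store S M S S M => store store M S M M S S M => store store store S M M S S M => store store store store M M S S M => store store store store store M S S M => store store store store store store S S M => store store store store store store store S M => store store store store store store store store M => store store store store store store store store store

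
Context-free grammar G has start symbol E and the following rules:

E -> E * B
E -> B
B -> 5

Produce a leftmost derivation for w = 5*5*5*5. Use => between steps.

E => E*B => E*B*B => E*B*B*B => B*B*B*B => 5*B*B*B => 5*5*B*B => 5*5*5*B => 5*5*5*5

E => E*B   [E -> E * B]
E*B => E*B*B   [E -> E * B]
E*B*B => E*B*B*B   [E -> E * B]
E*B*B*B => B*B*B*B   [E -> B]
B*B*B*B => 5*B*B*B   [B -> 5]
5*B*B*B => 5*5*B*B   [B -> 5]
5*5*B*B => 5*5*5*B   [B -> 5]
5*5*5*B => 5*5*5*5   [B -> 5]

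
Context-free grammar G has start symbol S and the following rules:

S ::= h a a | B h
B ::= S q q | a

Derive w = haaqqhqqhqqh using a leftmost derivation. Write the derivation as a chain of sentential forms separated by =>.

S => Bh   [S ::= B h]
Bh => Sqqh   [B ::= S q q]
Sqqh => Bhqqh   [S ::= B h]
Bhqqh => Sqqhqqh   [B ::= S q q]
Sqqhqqh => Bhqqhqqh   [S ::= B h]
Bhqqhqqh => Sqqhqqhqqh   [B ::= S q q]
Sqqhqqhqqh => haaqqhqqhqqh   [S ::= h a a]

S=>Bh=>Sqqh=>Bhqqh=>Sqqhqqh=>Bhqqhqqh=>Sqqhqqhqqh=>haaqqhqqhqqh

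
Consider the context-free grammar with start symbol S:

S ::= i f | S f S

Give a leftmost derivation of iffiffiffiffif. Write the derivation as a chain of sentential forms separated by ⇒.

S ⇒ SfS ⇒ SfSfS ⇒ SfSfSfS ⇒ SfSfSfSfS ⇒ iffSfSfSfS ⇒ iffiffSfSfS ⇒ iffiffiffSfS ⇒ iffiffiffiffS ⇒ iffiffiffiffif

S ⇒ SfS   [S ::= S f S]
SfS ⇒ SfSfS   [S ::= S f S]
SfSfS ⇒ SfSfSfS   [S ::= S f S]
SfSfSfS ⇒ SfSfSfSfS   [S ::= S f S]
SfSfSfSfS ⇒ iffSfSfSfS   [S ::= i f]
iffSfSfSfS ⇒ iffiffSfSfS   [S ::= i f]
iffiffSfSfS ⇒ iffiffiffSfS   [S ::= i f]
iffiffiffSfS ⇒ iffiffiffiffS   [S ::= i f]
iffiffiffiffS ⇒ iffiffiffiffif   [S ::= i f]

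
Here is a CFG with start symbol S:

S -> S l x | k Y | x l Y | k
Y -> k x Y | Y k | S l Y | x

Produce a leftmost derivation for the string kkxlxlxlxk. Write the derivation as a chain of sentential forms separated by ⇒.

S ⇒ kY   [S -> k Y]
kY ⇒ kYk   [Y -> Y k]
kYk ⇒ kSlYk   [Y -> S l Y]
kSlYk ⇒ kkYlYk   [S -> k Y]
kkYlYk ⇒ kkSlYlYk   [Y -> S l Y]
kkSlYlYk ⇒ kkxlYlYlYk   [S -> x l Y]
kkxlYlYlYk ⇒ kkxlxlYlYk   [Y -> x]
kkxlxlYlYk ⇒ kkxlxlxlYk   [Y -> x]
kkxlxlxlYk ⇒ kkxlxlxlxk   [Y -> x]

S ⇒ kY ⇒ kYk ⇒ kSlYk ⇒ kkYlYk ⇒ kkSlYlYk ⇒ kkxlYlYlYk ⇒ kkxlxlYlYk ⇒ kkxlxlxlYk ⇒ kkxlxlxlxk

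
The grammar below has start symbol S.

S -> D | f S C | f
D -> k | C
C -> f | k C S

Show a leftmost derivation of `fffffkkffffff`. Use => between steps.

S=>fSC=>ffSCC=>fffSCCC=>ffffSCCCC=>fffffSCCCCC=>fffffDCCCCC=>fffffkCCCCC=>fffffkkCSCCCC=>fffffkkfSCCCC=>fffffkkffCCCC=>fffffkkfffCCC=>fffffkkffffCC=>fffffkkfffffC=>fffffkkffffff

S => fSC   [S -> f S C]
fSC => ffSCC   [S -> f S C]
ffSCC => fffSCCC   [S -> f S C]
fffSCCC => ffffSCCCC   [S -> f S C]
ffffSCCCC => fffffSCCCCC   [S -> f S C]
fffffSCCCCC => fffffDCCCCC   [S -> D]
fffffDCCCCC => fffffkCCCCC   [D -> k]
fffffkCCCCC => fffffkkCSCCCC   [C -> k C S]
fffffkkCSCCCC => fffffkkfSCCCC   [C -> f]
fffffkkfSCCCC => fffffkkffCCCC   [S -> f]
fffffkkffCCCC => fffffkkfffCCC   [C -> f]
fffffkkfffCCC => fffffkkffffCC   [C -> f]
fffffkkffffCC => fffffkkfffffC   [C -> f]
fffffkkfffffC => fffffkkffffff   [C -> f]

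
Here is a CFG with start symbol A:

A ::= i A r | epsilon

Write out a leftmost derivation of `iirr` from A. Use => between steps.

A=>iAr=>iiArr=>iirr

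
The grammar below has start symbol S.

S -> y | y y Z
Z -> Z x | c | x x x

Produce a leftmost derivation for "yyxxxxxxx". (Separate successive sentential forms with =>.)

S=>yyZ=>yyZx=>yyZxx=>yyZxxx=>yyZxxxx=>yyxxxxxxx

S => yyZ   [S -> y y Z]
yyZ => yyZx   [Z -> Z x]
yyZx => yyZxx   [Z -> Z x]
yyZxx => yyZxxx   [Z -> Z x]
yyZxxx => yyZxxxx   [Z -> Z x]
yyZxxxx => yyxxxxxxx   [Z -> x x x]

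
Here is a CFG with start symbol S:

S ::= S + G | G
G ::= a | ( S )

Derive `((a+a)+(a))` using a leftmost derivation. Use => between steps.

S => G   [S ::= G]
G => (S)   [G ::= ( S )]
(S) => (S+G)   [S ::= S + G]
(S+G) => (G+G)   [S ::= G]
(G+G) => ((S)+G)   [G ::= ( S )]
((S)+G) => ((S+G)+G)   [S ::= S + G]
((S+G)+G) => ((G+G)+G)   [S ::= G]
((G+G)+G) => ((a+G)+G)   [G ::= a]
((a+G)+G) => ((a+a)+G)   [G ::= a]
((a+a)+G) => ((a+a)+(S))   [G ::= ( S )]
((a+a)+(S)) => ((a+a)+(G))   [S ::= G]
((a+a)+(G)) => ((a+a)+(a))   [G ::= a]

S=>G=>(S)=>(S+G)=>(G+G)=>((S)+G)=>((S+G)+G)=>((G+G)+G)=>((a+G)+G)=>((a+a)+G)=>((a+a)+(S))=>((a+a)+(G))=>((a+a)+(a))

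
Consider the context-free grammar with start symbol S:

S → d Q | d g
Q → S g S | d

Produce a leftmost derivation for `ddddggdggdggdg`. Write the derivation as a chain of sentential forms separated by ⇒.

S ⇒ dQ ⇒ dSgS ⇒ ddQgS ⇒ ddSgSgS ⇒ dddQgSgS ⇒ dddSgSgSgS ⇒ ddddggSgSgS ⇒ ddddggdggSgS ⇒ ddddggdggdggS ⇒ ddddggdggdggdg

S ⇒ dQ   [S → d Q]
dQ ⇒ dSgS   [Q → S g S]
dSgS ⇒ ddQgS   [S → d Q]
ddQgS ⇒ ddSgSgS   [Q → S g S]
ddSgSgS ⇒ dddQgSgS   [S → d Q]
dddQgSgS ⇒ dddSgSgSgS   [Q → S g S]
dddSgSgSgS ⇒ ddddggSgSgS   [S → d g]
ddddggSgSgS ⇒ ddddggdggSgS   [S → d g]
ddddggdggSgS ⇒ ddddggdggdggS   [S → d g]
ddddggdggdggS ⇒ ddddggdggdggdg   [S → d g]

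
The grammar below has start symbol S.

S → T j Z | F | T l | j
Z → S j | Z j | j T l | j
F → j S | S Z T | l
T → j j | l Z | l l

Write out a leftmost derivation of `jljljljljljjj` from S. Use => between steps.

S=>F=>jS=>jTjZ=>jlZjZ=>jljTljZ=>jljlZljZ=>jljlZjljZ=>jljljTljljZ=>jljljlZljljZ=>jljljljljljZ=>jljljljljljSj=>jljljljljljjj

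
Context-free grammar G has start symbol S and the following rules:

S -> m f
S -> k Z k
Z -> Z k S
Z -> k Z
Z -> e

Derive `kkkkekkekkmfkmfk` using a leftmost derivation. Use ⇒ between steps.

S⇒kZk⇒kkZk⇒kkkZk⇒kkkkZk⇒kkkkZkSk⇒kkkkZkSkSk⇒kkkkZkSkSkSk⇒kkkkekSkSkSk⇒kkkkekkZkkSkSk⇒kkkkekkekkSkSk⇒kkkkekkekkmfkSk⇒kkkkekkekkmfkmfk

S ⇒ kZk   [S -> k Z k]
kZk ⇒ kkZk   [Z -> k Z]
kkZk ⇒ kkkZk   [Z -> k Z]
kkkZk ⇒ kkkkZk   [Z -> k Z]
kkkkZk ⇒ kkkkZkSk   [Z -> Z k S]
kkkkZkSk ⇒ kkkkZkSkSk   [Z -> Z k S]
kkkkZkSkSk ⇒ kkkkZkSkSkSk   [Z -> Z k S]
kkkkZkSkSkSk ⇒ kkkkekSkSkSk   [Z -> e]
kkkkekSkSkSk ⇒ kkkkekkZkkSkSk   [S -> k Z k]
kkkkekkZkkSkSk ⇒ kkkkekkekkSkSk   [Z -> e]
kkkkekkekkSkSk ⇒ kkkkekkekkmfkSk   [S -> m f]
kkkkekkekkmfkSk ⇒ kkkkekkekkmfkmfk   [S -> m f]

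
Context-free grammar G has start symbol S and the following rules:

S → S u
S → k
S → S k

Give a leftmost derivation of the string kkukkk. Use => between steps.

S => Sk   [S → S k]
Sk => Skk   [S → S k]
Skk => Skkk   [S → S k]
Skkk => Sukkk   [S → S u]
Sukkk => Skukkk   [S → S k]
Skukkk => kkukkk   [S → k]

S=>Sk=>Skk=>Skkk=>Sukkk=>Skukkk=>kkukkk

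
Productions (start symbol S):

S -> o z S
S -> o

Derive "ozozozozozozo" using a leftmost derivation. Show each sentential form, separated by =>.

S => ozS => ozozS => ozozozS => ozozozozS => ozozozozozS => ozozozozozozS => ozozozozozozo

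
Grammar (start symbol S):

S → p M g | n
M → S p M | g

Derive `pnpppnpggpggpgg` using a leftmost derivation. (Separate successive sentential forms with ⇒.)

S⇒pMg⇒pSpMg⇒pnpMg⇒pnpSpMg⇒pnppMgpMg⇒pnppSpMgpMg⇒pnpppMgpMgpMg⇒pnpppSpMgpMgpMg⇒pnpppnpMgpMgpMg⇒pnpppnpggpMgpMg⇒pnpppnpggpggpMg⇒pnpppnpggpggpgg

S ⇒ pMg   [S → p M g]
pMg ⇒ pSpMg   [M → S p M]
pSpMg ⇒ pnpMg   [S → n]
pnpMg ⇒ pnpSpMg   [M → S p M]
pnpSpMg ⇒ pnppMgpMg   [S → p M g]
pnppMgpMg ⇒ pnppSpMgpMg   [M → S p M]
pnppSpMgpMg ⇒ pnpppMgpMgpMg   [S → p M g]
pnpppMgpMgpMg ⇒ pnpppSpMgpMgpMg   [M → S p M]
pnpppSpMgpMgpMg ⇒ pnpppnpMgpMgpMg   [S → n]
pnpppnpMgpMgpMg ⇒ pnpppnpggpMgpMg   [M → g]
pnpppnpggpMgpMg ⇒ pnpppnpggpggpMg   [M → g]
pnpppnpggpggpMg ⇒ pnpppnpggpggpgg   [M → g]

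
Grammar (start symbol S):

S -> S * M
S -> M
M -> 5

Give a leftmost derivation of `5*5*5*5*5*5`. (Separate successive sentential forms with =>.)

S => S*M => S*M*M => S*M*M*M => S*M*M*M*M => S*M*M*M*M*M => M*M*M*M*M*M => 5*M*M*M*M*M => 5*5*M*M*M*M => 5*5*5*M*M*M => 5*5*5*5*M*M => 5*5*5*5*5*M => 5*5*5*5*5*5

S => S*M   [S -> S * M]
S*M => S*M*M   [S -> S * M]
S*M*M => S*M*M*M   [S -> S * M]
S*M*M*M => S*M*M*M*M   [S -> S * M]
S*M*M*M*M => S*M*M*M*M*M   [S -> S * M]
S*M*M*M*M*M => M*M*M*M*M*M   [S -> M]
M*M*M*M*M*M => 5*M*M*M*M*M   [M -> 5]
5*M*M*M*M*M => 5*5*M*M*M*M   [M -> 5]
5*5*M*M*M*M => 5*5*5*M*M*M   [M -> 5]
5*5*5*M*M*M => 5*5*5*5*M*M   [M -> 5]
5*5*5*5*M*M => 5*5*5*5*5*M   [M -> 5]
5*5*5*5*5*M => 5*5*5*5*5*5   [M -> 5]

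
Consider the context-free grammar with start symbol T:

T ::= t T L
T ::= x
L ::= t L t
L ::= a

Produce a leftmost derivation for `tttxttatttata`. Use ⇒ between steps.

T ⇒ tTL   [T ::= t T L]
tTL ⇒ ttTLL   [T ::= t T L]
ttTLL ⇒ tttTLLL   [T ::= t T L]
tttTLLL ⇒ tttxLLL   [T ::= x]
tttxLLL ⇒ tttxtLtLL   [L ::= t L t]
tttxtLtLL ⇒ tttxttLttLL   [L ::= t L t]
tttxttLttLL ⇒ tttxttattLL   [L ::= a]
tttxttattLL ⇒ tttxttatttLtL   [L ::= t L t]
tttxttatttLtL ⇒ tttxttatttatL   [L ::= a]
tttxttatttatL ⇒ tttxttatttata   [L ::= a]

T ⇒ tTL ⇒ ttTLL ⇒ tttTLLL ⇒ tttxLLL ⇒ tttxtLtLL ⇒ tttxttLttLL ⇒ tttxttattLL ⇒ tttxttatttLtL ⇒ tttxttatttatL ⇒ tttxttatttata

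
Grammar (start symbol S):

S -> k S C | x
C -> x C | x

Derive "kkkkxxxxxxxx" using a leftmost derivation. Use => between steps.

S => kSC => kkSCC => kkkSCCC => kkkkSCCCC => kkkkxCCCC => kkkkxxCCCC => kkkkxxxCCCC => kkkkxxxxCCCC => kkkkxxxxxCCC => kkkkxxxxxxCC => kkkkxxxxxxxC => kkkkxxxxxxxx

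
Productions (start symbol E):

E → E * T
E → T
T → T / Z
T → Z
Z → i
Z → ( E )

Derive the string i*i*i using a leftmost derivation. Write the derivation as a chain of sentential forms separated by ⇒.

E ⇒ E*T ⇒ E*T*T ⇒ T*T*T ⇒ Z*T*T ⇒ i*T*T ⇒ i*Z*T ⇒ i*i*T ⇒ i*i*Z ⇒ i*i*i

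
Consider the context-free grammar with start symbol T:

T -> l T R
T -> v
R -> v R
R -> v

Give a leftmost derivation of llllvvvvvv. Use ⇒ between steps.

T ⇒ lTR ⇒ llTRR ⇒ lllTRRR ⇒ llllTRRRR ⇒ llllvRRRR ⇒ llllvvRRRR ⇒ llllvvvRRR ⇒ llllvvvvRR ⇒ llllvvvvvR ⇒ llllvvvvvv

T ⇒ lTR   [T -> l T R]
lTR ⇒ llTRR   [T -> l T R]
llTRR ⇒ lllTRRR   [T -> l T R]
lllTRRR ⇒ llllTRRRR   [T -> l T R]
llllTRRRR ⇒ llllvRRRR   [T -> v]
llllvRRRR ⇒ llllvvRRRR   [R -> v R]
llllvvRRRR ⇒ llllvvvRRR   [R -> v]
llllvvvRRR ⇒ llllvvvvRR   [R -> v]
llllvvvvRR ⇒ llllvvvvvR   [R -> v]
llllvvvvvR ⇒ llllvvvvvv   [R -> v]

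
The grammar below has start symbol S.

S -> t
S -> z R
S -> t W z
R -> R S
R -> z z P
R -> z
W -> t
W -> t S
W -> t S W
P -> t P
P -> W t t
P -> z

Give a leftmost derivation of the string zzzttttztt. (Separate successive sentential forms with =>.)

S => zR   [S -> z R]
zR => zzzP   [R -> z z P]
zzzP => zzztP   [P -> t P]
zzztP => zzztWtt   [P -> W t t]
zzztWtt => zzzttStt   [W -> t S]
zzzttStt => zzztttWztt   [S -> t W z]
zzztttWztt => zzzttttztt   [W -> t]

S => zR => zzzP => zzztP => zzztWtt => zzzttStt => zzztttWztt => zzzttttztt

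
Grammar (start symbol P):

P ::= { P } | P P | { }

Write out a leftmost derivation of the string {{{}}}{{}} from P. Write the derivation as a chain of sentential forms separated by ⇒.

P ⇒ PP ⇒ {P}P ⇒ {{P}}P ⇒ {{{}}}P ⇒ {{{}}}{P} ⇒ {{{}}}{{}}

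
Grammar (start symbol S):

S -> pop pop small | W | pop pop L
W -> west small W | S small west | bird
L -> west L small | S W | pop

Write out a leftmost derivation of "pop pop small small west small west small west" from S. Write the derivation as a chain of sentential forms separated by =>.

S => W   [S -> W]
W => S small west   [W -> S small west]
S small west => W small west   [S -> W]
W small west => S small west small west   [W -> S small west]
S small west small west => W small west small west   [S -> W]
W small west small west => S small west small west small west   [W -> S small west]
S small west small west small west => pop pop small small west small west small west   [S -> pop pop small]

S => W => S small west => W small west => S small west small west => W small west small west => S small west small west small west => pop pop small small west small west small west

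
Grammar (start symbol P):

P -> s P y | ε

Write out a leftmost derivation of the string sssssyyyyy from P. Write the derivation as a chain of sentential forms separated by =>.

P => sPy => ssPyy => sssPyyy => ssssPyyyy => sssssPyyyyy => sssssyyyyy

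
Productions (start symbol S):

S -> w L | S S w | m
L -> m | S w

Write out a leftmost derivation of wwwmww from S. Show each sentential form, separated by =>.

S => wL   [S -> w L]
wL => wSw   [L -> S w]
wSw => wwLw   [S -> w L]
wwLw => wwSww   [L -> S w]
wwSww => wwwLww   [S -> w L]
wwwLww => wwwmww   [L -> m]

S=>wL=>wSw=>wwLw=>wwSww=>wwwLww=>wwwmww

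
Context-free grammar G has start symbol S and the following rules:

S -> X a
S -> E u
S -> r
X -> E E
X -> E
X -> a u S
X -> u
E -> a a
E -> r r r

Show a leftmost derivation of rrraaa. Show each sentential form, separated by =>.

S=>Xa=>EEa=>rrrEa=>rrraaa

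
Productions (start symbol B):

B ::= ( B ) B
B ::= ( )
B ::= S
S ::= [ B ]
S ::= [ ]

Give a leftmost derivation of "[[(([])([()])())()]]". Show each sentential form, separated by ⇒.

B ⇒ S   [B ::= S]
S ⇒ [B]   [S ::= [ B ]]
[B] ⇒ [S]   [B ::= S]
[S] ⇒ [[B]]   [S ::= [ B ]]
[[B]] ⇒ [[(B)B]]   [B ::= ( B ) B]
[[(B)B]] ⇒ [[((B)B)B]]   [B ::= ( B ) B]
[[((B)B)B]] ⇒ [[((S)B)B]]   [B ::= S]
[[((S)B)B]] ⇒ [[(([])B)B]]   [S ::= [ ]]
[[(([])B)B]] ⇒ [[(([])(B)B)B]]   [B ::= ( B ) B]
[[(([])(B)B)B]] ⇒ [[(([])(S)B)B]]   [B ::= S]
[[(([])(S)B)B]] ⇒ [[(([])([B])B)B]]   [S ::= [ B ]]
[[(([])([B])B)B]] ⇒ [[(([])([()])B)B]]   [B ::= ( )]
[[(([])([()])B)B]] ⇒ [[(([])([()])())B]]   [B ::= ( )]
[[(([])([()])())B]] ⇒ [[(([])([()])())()]]   [B ::= ( )]

B ⇒ S ⇒ [B] ⇒ [S] ⇒ [[B]] ⇒ [[(B)B]] ⇒ [[((B)B)B]] ⇒ [[((S)B)B]] ⇒ [[(([])B)B]] ⇒ [[(([])(B)B)B]] ⇒ [[(([])(S)B)B]] ⇒ [[(([])([B])B)B]] ⇒ [[(([])([()])B)B]] ⇒ [[(([])([()])())B]] ⇒ [[(([])([()])())()]]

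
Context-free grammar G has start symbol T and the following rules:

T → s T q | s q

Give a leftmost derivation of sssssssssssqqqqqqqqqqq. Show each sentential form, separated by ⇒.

T⇒sTq⇒ssTqq⇒sssTqqq⇒ssssTqqqq⇒sssssTqqqqq⇒ssssssTqqqqqq⇒sssssssTqqqqqqq⇒ssssssssTqqqqqqqq⇒sssssssssTqqqqqqqqq⇒ssssssssssTqqqqqqqqqq⇒sssssssssssqqqqqqqqqqq

T ⇒ sTq   [T → s T q]
sTq ⇒ ssTqq   [T → s T q]
ssTqq ⇒ sssTqqq   [T → s T q]
sssTqqq ⇒ ssssTqqqq   [T → s T q]
ssssTqqqq ⇒ sssssTqqqqq   [T → s T q]
sssssTqqqqq ⇒ ssssssTqqqqqq   [T → s T q]
ssssssTqqqqqq ⇒ sssssssTqqqqqqq   [T → s T q]
sssssssTqqqqqqq ⇒ ssssssssTqqqqqqqq   [T → s T q]
ssssssssTqqqqqqqq ⇒ sssssssssTqqqqqqqqq   [T → s T q]
sssssssssTqqqqqqqqq ⇒ ssssssssssTqqqqqqqqqq   [T → s T q]
ssssssssssTqqqqqqqqqq ⇒ sssssssssssqqqqqqqqqqq   [T → s q]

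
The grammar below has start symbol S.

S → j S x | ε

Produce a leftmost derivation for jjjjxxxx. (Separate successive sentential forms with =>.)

S => jSx => jjSxx => jjjSxxx => jjjjSxxxx => jjjjxxxx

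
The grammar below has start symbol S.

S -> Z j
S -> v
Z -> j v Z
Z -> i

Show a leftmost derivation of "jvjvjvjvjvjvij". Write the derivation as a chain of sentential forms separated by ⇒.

S ⇒ Zj ⇒ jvZj ⇒ jvjvZj ⇒ jvjvjvZj ⇒ jvjvjvjvZj ⇒ jvjvjvjvjvZj ⇒ jvjvjvjvjvjvZj ⇒ jvjvjvjvjvjvij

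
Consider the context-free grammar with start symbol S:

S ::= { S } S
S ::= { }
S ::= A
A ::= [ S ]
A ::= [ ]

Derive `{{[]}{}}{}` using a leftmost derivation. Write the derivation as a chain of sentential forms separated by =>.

S => {S}S   [S ::= { S } S]
{S}S => {{S}S}S   [S ::= { S } S]
{{S}S}S => {{A}S}S   [S ::= A]
{{A}S}S => {{[]}S}S   [A ::= [ ]]
{{[]}S}S => {{[]}{}}S   [S ::= { }]
{{[]}{}}S => {{[]}{}}{}   [S ::= { }]

S => {S}S => {{S}S}S => {{A}S}S => {{[]}S}S => {{[]}{}}S => {{[]}{}}{}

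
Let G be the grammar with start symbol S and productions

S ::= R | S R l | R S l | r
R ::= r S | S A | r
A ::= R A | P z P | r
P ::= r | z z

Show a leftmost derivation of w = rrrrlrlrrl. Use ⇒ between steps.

S ⇒ RSl ⇒ SASl ⇒ RSlASl ⇒ rSSlASl ⇒ rSRlSlASl ⇒ rrRlSlASl ⇒ rrSAlSlASl ⇒ rrrAlSlASl ⇒ rrrrlSlASl ⇒ rrrrlrlASl ⇒ rrrrlrlrSl ⇒ rrrrlrlrrl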